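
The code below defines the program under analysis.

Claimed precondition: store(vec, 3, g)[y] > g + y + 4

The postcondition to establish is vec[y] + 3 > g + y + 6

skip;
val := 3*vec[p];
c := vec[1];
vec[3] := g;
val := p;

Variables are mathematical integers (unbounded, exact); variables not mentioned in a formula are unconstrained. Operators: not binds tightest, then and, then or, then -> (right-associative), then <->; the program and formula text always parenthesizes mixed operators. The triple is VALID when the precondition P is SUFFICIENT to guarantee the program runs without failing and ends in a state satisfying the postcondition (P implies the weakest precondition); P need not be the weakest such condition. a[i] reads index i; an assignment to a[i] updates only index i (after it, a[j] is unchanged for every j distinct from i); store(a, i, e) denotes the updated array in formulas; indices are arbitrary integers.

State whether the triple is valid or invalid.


Working backward. After the program, the postcondition vec[y] + 3 > g + y + 6 must hold; in canonical form it is vec[y] > g + y + 3.
Before val := p: vec[y] > g + y + 3
Before vec[3] := g: store(vec, 3, g)[y] > g + y + 3
Before c := vec[1]: store(vec, 3, g)[y] > g + y + 3
Before val := 3*vec[p]: store(vec, 3, g)[y] > g + y + 3
Before skip: store(vec, 3, g)[y] > g + y + 3
The weakest precondition is store(vec, 3, g)[y] > g + y + 3.
Check whether store(vec, 3, g)[y] > g + y + 4 implies it.
Every state satisfying the precondition satisfies the weakest precondition: the implication holds.
Answer: valid


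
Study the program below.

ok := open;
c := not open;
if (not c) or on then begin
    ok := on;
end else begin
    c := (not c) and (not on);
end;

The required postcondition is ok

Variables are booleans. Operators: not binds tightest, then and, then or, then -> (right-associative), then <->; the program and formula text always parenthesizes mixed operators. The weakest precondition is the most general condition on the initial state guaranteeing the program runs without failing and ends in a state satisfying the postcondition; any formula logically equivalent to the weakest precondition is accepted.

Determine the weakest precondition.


Working backward. After the program, ok must hold.
Then branch requires on; else branch requires ok.
Before the if: (((not c) or on) -> on) and ((not ((not c) or on)) -> ok)
Before c := not open: ((open or on) -> on) and ((not (open or on)) -> ok)
Before ok := open: ((open or on) -> on) and ((not (open or on)) -> open)
Answer: WP = ((open or on) -> on) and ((not (open or on)) -> open)


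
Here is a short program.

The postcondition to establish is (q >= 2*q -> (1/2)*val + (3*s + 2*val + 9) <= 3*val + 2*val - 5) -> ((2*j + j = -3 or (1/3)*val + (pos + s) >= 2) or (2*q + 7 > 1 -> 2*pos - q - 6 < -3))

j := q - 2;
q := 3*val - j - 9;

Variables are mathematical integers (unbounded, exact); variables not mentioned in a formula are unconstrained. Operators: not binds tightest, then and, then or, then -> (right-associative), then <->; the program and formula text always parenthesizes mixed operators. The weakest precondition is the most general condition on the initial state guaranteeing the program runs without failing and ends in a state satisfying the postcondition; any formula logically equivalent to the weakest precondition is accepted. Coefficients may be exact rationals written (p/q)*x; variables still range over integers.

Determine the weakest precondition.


Working backward. After the program, the postcondition (q >= 2*q -> (1/2)*val + (3*s + 2*val + 9) <= 3*val + 2*val - 5) -> ((2*j + j = -3 or (1/3)*val + (pos + s) >= 2) or (2*q + 7 > 1 -> 2*pos - q - 6 < -3)) must hold; in canonical form it is (q <= 0 -> 3*s <= (5/2)*val - 14) -> (3*j = -3 or pos + s + (1/3)*val >= 2 or (2*q > -6 -> 2*pos < q + 3)).
Before q := 3*val - j - 9: (3*val <= j + 9 -> 3*s <= (5/2)*val - 14) -> (3*j = -3 or pos + s + (1/3)*val >= 2 or (6*val > 2*j + 12 -> j + 2*pos < 3*val - 6))
Before j := q - 2: (3*val <= q + 7 -> 3*s <= (5/2)*val - 14) -> (3*q = 3 or pos + s + (1/3)*val >= 2 or (6*val > 2*q + 8 -> 2*pos + q < 3*val - 4))
Answer: WP = (3*val <= q + 7 -> 3*s <= (5/2)*val - 14) -> (3*q = 3 or pos + s + (1/3)*val >= 2 or (6*val > 2*q + 8 -> 2*pos + q < 3*val - 4))


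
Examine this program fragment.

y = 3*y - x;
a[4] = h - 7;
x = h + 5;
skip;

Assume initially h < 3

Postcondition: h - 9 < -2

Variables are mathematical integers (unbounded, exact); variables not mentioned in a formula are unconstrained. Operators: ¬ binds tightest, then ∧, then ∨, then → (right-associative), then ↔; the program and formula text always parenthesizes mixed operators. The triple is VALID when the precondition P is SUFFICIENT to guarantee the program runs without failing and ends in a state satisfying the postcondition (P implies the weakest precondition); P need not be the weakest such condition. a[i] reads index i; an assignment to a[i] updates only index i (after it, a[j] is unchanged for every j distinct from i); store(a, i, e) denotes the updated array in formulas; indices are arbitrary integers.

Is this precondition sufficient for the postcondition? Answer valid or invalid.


Working backward. After the program, the postcondition h - 9 < -2 must hold; in canonical form it is h < 7.
Before skip: h < 7
Before x := h + 5: h < 7
Before a[4] := h - 7: h < 7
Before y := 3*y - x: h < 7
The weakest precondition is h < 7.
Check whether h < 3 implies it.
Every state satisfying the precondition satisfies the weakest precondition: the implication holds.
Answer: valid


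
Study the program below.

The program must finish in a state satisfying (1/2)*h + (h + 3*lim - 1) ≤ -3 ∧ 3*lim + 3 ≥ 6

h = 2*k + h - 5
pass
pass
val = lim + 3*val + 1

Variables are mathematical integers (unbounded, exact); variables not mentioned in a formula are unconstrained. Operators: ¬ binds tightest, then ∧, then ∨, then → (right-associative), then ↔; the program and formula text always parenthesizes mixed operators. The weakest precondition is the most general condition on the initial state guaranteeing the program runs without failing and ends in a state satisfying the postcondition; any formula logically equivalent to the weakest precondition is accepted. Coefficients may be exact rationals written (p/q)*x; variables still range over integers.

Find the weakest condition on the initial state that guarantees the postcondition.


Working backward. After the program, the postcondition (1/2)*h + (h + 3*lim - 1) ≤ -3 ∧ 3*lim + 3 ≥ 6 must hold; in canonical form it is (3/2)*h + 3*lim ≤ -2 ∧ 3*lim ≥ 3.
Before val := lim + 3*val + 1: (3/2)*h + 3*lim ≤ -2 ∧ 3*lim ≥ 3
Before skip: (3/2)*h + 3*lim ≤ -2 ∧ 3*lim ≥ 3
Before skip: (3/2)*h + 3*lim ≤ -2 ∧ 3*lim ≥ 3
Before h := 2*k + h - 5: (3/2)*h + 3*k + 3*lim ≤ 11/2 ∧ 3*lim ≥ 3
Answer: WP = (3/2)*h + 3*k + 3*lim ≤ 11/2 ∧ 3*lim ≥ 3


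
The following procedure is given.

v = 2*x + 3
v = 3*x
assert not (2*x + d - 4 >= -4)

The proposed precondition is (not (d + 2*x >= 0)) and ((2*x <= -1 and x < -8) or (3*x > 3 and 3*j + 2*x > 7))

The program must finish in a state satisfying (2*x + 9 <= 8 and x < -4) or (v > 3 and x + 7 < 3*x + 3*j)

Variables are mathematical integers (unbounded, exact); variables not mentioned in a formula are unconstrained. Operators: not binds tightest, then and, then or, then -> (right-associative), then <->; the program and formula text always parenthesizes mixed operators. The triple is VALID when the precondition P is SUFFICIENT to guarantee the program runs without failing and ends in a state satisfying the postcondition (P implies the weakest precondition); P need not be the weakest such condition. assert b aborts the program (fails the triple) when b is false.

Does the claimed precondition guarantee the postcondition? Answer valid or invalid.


Working backward. After the program, the postcondition (2*x + 9 <= 8 and x < -4) or (v > 3 and x + 7 < 3*x + 3*j) must hold; in canonical form it is (2*x <= -1 and x < -4) or (v > 3 and 3*j + 2*x > 7).
Before assert not (2*x + d - 4 >= -4): (not (d + 2*x >= 0)) and ((2*x <= -1 and x < -4) or (v > 3 and 3*j + 2*x > 7))
Before v := 3*x: (not (d + 2*x >= 0)) and ((2*x <= -1 and x < -4) or (3*x > 3 and 3*j + 2*x > 7))
Before v := 2*x + 3: (not (d + 2*x >= 0)) and ((2*x <= -1 and x < -4) or (3*x > 3 and 3*j + 2*x > 7))
The weakest precondition is (not (d + 2*x >= 0)) and ((2*x <= -1 and x < -4) or (3*x > 3 and 3*j + 2*x > 7)).
Check whether (not (d + 2*x >= 0)) and ((2*x <= -1 and x < -8) or (3*x > 3 and 3*j + 2*x > 7)) implies it.
Every state satisfying the precondition satisfies the weakest precondition: the implication holds.
Answer: valid


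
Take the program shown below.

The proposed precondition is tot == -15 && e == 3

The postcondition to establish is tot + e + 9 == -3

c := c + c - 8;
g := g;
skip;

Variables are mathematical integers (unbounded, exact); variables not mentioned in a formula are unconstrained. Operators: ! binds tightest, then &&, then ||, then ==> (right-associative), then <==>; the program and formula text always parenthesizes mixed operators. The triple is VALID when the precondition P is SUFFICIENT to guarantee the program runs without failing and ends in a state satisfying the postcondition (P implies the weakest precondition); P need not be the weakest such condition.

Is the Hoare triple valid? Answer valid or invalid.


Working backward. After the program, the postcondition tot + e + 9 == -3 must hold; in canonical form it is e + tot == -12.
Before skip: e + tot == -12
Before g := g: e + tot == -12
Before c := c + c - 8: e + tot == -12
The weakest precondition is e + tot == -12.
Check whether tot == -15 && e == 3 implies it.
Every state satisfying the precondition satisfies the weakest precondition: the implication holds.
Answer: valid


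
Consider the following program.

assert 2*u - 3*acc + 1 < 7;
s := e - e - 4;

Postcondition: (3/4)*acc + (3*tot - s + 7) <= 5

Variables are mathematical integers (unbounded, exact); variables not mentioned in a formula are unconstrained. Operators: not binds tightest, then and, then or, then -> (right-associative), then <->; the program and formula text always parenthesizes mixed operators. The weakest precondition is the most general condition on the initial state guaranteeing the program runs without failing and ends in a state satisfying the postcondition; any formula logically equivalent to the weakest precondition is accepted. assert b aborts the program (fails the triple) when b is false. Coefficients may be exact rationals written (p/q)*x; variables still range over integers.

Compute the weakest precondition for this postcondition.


Working backward. After the program, the postcondition (3/4)*acc + (3*tot - s + 7) <= 5 must hold; in canonical form it is (3/4)*acc + 3*tot <= s - 2.
Before s := e - e - 4: (3/4)*acc + 3*tot <= -6
Before assert 2*u - 3*acc + 1 < 7: 2*u < 3*acc + 6 and (3/4)*acc + 3*tot <= -6
Answer: WP = 2*u < 3*acc + 6 and (3/4)*acc + 3*tot <= -6


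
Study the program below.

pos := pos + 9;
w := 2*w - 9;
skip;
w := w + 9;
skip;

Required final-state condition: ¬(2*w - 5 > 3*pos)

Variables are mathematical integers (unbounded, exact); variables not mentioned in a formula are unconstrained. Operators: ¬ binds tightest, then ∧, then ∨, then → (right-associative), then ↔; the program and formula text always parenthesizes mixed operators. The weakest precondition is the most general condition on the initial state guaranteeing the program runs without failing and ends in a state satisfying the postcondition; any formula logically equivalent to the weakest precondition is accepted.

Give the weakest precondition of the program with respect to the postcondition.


Working backward. After the program, the postcondition ¬(2*w - 5 > 3*pos) must hold; in canonical form it is ¬(2*w > 3*pos + 5).
Before skip: ¬(2*w > 3*pos + 5)
Before w := w + 9: ¬(2*w > 3*pos - 13)
Before skip: ¬(2*w > 3*pos - 13)
Before w := 2*w - 9: ¬(4*w > 3*pos + 5)
Before pos := pos + 9: ¬(4*w > 3*pos + 32)
Answer: WP = ¬(4*w > 3*pos + 32)


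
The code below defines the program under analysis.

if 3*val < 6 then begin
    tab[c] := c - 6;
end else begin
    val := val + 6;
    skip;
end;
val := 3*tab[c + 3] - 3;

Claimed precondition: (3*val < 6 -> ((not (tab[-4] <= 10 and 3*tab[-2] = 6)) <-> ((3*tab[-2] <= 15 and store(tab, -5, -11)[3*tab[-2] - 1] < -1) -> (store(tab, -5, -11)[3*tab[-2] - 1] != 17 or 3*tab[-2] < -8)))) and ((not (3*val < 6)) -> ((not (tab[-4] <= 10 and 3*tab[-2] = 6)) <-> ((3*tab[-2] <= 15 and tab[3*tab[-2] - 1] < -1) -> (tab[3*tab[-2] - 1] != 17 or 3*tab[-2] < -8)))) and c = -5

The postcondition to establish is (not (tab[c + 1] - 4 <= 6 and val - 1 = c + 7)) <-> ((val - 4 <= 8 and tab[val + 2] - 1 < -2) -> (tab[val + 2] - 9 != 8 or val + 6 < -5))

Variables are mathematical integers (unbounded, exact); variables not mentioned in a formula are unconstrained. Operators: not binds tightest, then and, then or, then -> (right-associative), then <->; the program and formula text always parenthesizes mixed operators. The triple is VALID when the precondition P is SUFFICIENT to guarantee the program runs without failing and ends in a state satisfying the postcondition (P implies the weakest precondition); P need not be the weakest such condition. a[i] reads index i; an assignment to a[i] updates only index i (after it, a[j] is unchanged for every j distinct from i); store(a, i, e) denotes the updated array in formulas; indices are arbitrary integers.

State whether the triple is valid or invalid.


Working backward. After the program, the postcondition (not (tab[c + 1] - 4 <= 6 and val - 1 = c + 7)) <-> ((val - 4 <= 8 and tab[val + 2] - 1 < -2) -> (tab[val + 2] - 9 != 8 or val + 6 < -5)) must hold; in canonical form it is (not (tab[c + 1] <= 10 and val = c + 8)) <-> ((val <= 12 and tab[val + 2] < -1) -> (tab[val + 2] != 17 or val < -11)).
Before val := 3*tab[c + 3] - 3: (not (tab[c + 1] <= 10 and 3*tab[c + 3] = c + 11)) <-> ((3*tab[c + 3] <= 15 and tab[3*tab[c + 3] - 1] < -1) -> (tab[3*tab[c + 3] - 1] != 17 or 3*tab[c + 3] < -8))
Then branch requires (not (store(tab, c, c - 6)[c + 1] <= 10 and 3*store(tab, c, c - 6)[c + 3] = c + 11)) <-> ((3*store(tab, c, c - 6)[c + 3] <= 15 and store(tab, c, c - 6)[3*store(tab, c, c - 6)[c + 3] - 1] < -1) -> (store(tab, c, c - 6)[3*store(tab, c, c - 6)[c + 3] - 1] != 17 or 3*store(tab, c, c - 6)[c + 3] < -8)); else branch requires (not (tab[c + 1] <= 10 and 3*tab[c + 3] = c + 11)) <-> ((3*tab[c + 3] <= 15 and tab[3*tab[c + 3] - 1] < -1) -> (tab[3*tab[c + 3] - 1] != 17 or 3*tab[c + 3] < -8)).
Before the if: (3*val < 6 -> ((not (store(tab, c, c - 6)[c + 1] <= 10 and 3*store(tab, c, c - 6)[c + 3] = c + 11)) <-> ((3*store(tab, c, c - 6)[c + 3] <= 15 and store(tab, c, c - 6)[3*store(tab, c, c - 6)[c + 3] - 1] < -1) -> (store(tab, c, c - 6)[3*store(tab, c, c - 6)[c + 3] - 1] != 17 or 3*store(tab, c, c - 6)[c + 3] < -8)))) and ((not (3*val < 6)) -> ((not (tab[c + 1] <= 10 and 3*tab[c + 3] = c + 11)) <-> ((3*tab[c + 3] <= 15 and tab[3*tab[c + 3] - 1] < -1) -> (tab[3*tab[c + 3] - 1] != 17 or 3*tab[c + 3] < -8))))
The weakest precondition is (3*val < 6 -> ((not (store(tab, c, c - 6)[c + 1] <= 10 and 3*store(tab, c, c - 6)[c + 3] = c + 11)) <-> ((3*store(tab, c, c - 6)[c + 3] <= 15 and store(tab, c, c - 6)[3*store(tab, c, c - 6)[c + 3] - 1] < -1) -> (store(tab, c, c - 6)[3*store(tab, c, c - 6)[c + 3] - 1] != 17 or 3*store(tab, c, c - 6)[c + 3] < -8)))) and ((not (3*val < 6)) -> ((not (tab[c + 1] <= 10 and 3*tab[c + 3] = c + 11)) <-> ((3*tab[c + 3] <= 15 and tab[3*tab[c + 3] - 1] < -1) -> (tab[3*tab[c + 3] - 1] != 17 or 3*tab[c + 3] < -8)))).
Check whether (3*val < 6 -> ((not (tab[-4] <= 10 and 3*tab[-2] = 6)) <-> ((3*tab[-2] <= 15 and store(tab, -5, -11)[3*tab[-2] - 1] < -1) -> (store(tab, -5, -11)[3*tab[-2] - 1] != 17 or 3*tab[-2] < -8)))) and ((not (3*val < 6)) -> ((not (tab[-4] <= 10 and 3*tab[-2] = 6)) <-> ((3*tab[-2] <= 15 and tab[3*tab[-2] - 1] < -1) -> (tab[3*tab[-2] - 1] != 17 or 3*tab[-2] < -8)))) and c = -5 implies it.
Every state satisfying the precondition satisfies the weakest precondition: the implication holds.
Answer: valid


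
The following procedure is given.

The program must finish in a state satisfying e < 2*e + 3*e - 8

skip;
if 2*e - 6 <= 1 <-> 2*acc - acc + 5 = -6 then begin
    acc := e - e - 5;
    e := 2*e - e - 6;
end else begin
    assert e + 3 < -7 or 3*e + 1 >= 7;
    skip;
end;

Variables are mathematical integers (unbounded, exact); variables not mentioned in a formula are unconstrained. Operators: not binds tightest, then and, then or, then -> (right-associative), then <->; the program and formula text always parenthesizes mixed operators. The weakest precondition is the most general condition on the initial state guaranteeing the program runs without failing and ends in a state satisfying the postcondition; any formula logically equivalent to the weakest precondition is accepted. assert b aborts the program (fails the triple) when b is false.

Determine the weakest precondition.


Working backward. After the program, the postcondition e < 2*e + 3*e - 8 must hold; in canonical form it is 4*e > 8.
Then branch requires 4*e > 32; else branch requires (e < -10 or 3*e >= 6) and 4*e > 8.
Before the if: ((2*e <= 7 <-> acc = -11) -> 4*e > 32) and ((not (2*e <= 7 <-> acc = -11)) -> ((e < -10 or 3*e >= 6) and 4*e > 8))
Before skip: ((2*e <= 7 <-> acc = -11) -> 4*e > 32) and ((not (2*e <= 7 <-> acc = -11)) -> ((e < -10 or 3*e >= 6) and 4*e > 8))
Answer: WP = ((2*e <= 7 <-> acc = -11) -> 4*e > 32) and ((not (2*e <= 7 <-> acc = -11)) -> ((e < -10 or 3*e >= 6) and 4*e > 8))


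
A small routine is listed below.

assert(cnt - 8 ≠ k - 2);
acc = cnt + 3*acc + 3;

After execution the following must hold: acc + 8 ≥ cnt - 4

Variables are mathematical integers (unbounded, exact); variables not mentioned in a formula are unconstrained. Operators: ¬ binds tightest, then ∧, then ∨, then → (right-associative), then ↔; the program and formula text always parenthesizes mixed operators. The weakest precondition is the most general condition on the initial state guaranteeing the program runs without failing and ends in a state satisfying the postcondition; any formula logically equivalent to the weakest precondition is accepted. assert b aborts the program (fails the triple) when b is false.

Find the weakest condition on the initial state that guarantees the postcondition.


Working backward. After the program, the postcondition acc + 8 ≥ cnt - 4 must hold; in canonical form it is acc ≥ cnt - 12.
Before acc := cnt + 3*acc + 3: 3*acc ≥ -15
Before assert cnt - 8 ≠ k - 2: cnt ≠ k + 6 ∧ 3*acc ≥ -15
Answer: WP = cnt ≠ k + 6 ∧ 3*acc ≥ -15


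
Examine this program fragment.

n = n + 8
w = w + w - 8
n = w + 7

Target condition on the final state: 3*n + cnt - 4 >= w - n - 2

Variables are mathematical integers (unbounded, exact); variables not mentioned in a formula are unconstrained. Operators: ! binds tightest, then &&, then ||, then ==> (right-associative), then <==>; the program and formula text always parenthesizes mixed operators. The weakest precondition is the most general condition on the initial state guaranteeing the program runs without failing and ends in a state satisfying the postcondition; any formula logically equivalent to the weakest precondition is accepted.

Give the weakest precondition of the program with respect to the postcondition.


Working backward. After the program, the postcondition 3*n + cnt - 4 >= w - n - 2 must hold; in canonical form it is cnt + 4*n >= w + 2.
Before n := w + 7: cnt + 3*w >= -26
Before w := w + w - 8: cnt + 6*w >= -2
Before n := n + 8: cnt + 6*w >= -2
Answer: WP = cnt + 6*w >= -2


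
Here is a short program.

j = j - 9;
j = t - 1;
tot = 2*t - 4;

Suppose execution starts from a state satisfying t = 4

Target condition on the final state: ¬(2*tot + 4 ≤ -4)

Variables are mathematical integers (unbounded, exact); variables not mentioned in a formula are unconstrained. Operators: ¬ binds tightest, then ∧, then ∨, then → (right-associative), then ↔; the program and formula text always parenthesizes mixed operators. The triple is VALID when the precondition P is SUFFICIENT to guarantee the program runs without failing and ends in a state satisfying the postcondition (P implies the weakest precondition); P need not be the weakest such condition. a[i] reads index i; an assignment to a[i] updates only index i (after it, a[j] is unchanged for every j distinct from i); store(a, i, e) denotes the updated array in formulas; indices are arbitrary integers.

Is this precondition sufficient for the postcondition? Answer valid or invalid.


Working backward. After the program, the postcondition ¬(2*tot + 4 ≤ -4) must hold; in canonical form it is ¬(2*tot ≤ -8).
Before tot := 2*t - 4: ¬(4*t ≤ 0)
Before j := t - 1: ¬(4*t ≤ 0)
Before j := j - 9: ¬(4*t ≤ 0)
The weakest precondition is ¬(4*t ≤ 0).
Check whether t = 4 implies it.
Every state satisfying the precondition satisfies the weakest precondition: the implication holds.
Answer: valid


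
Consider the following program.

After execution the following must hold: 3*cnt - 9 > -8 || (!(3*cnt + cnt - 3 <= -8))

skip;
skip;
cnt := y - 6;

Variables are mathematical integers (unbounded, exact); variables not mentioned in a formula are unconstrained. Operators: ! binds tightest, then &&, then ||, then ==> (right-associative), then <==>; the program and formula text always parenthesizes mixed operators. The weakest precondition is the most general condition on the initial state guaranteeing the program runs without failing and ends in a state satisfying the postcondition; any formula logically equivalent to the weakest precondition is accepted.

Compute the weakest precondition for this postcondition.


Working backward. After the program, the postcondition 3*cnt - 9 > -8 || (!(3*cnt + cnt - 3 <= -8)) must hold; in canonical form it is 3*cnt > 1 || (!(4*cnt <= -5)).
Before cnt := y - 6: 3*y > 19 || (!(4*y <= 19))
Before skip: 3*y > 19 || (!(4*y <= 19))
Before skip: 3*y > 19 || (!(4*y <= 19))
Answer: WP = 3*y > 19 || (!(4*y <= 19))


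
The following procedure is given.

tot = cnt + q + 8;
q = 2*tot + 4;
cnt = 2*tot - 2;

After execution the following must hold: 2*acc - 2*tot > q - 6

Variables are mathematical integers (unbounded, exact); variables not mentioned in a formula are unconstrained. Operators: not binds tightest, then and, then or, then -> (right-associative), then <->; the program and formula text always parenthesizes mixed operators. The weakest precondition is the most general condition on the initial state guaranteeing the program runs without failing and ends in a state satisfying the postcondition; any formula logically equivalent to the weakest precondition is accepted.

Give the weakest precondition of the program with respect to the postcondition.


Working backward. After the program, the postcondition 2*acc - 2*tot > q - 6 must hold; in canonical form it is 2*acc > q + 2*tot - 6.
Before cnt := 2*tot - 2: 2*acc > q + 2*tot - 6
Before q := 2*tot + 4: 2*acc > 4*tot - 2
Before tot := cnt + q + 8: 2*acc > 4*cnt + 4*q + 30
Answer: WP = 2*acc > 4*cnt + 4*q + 30


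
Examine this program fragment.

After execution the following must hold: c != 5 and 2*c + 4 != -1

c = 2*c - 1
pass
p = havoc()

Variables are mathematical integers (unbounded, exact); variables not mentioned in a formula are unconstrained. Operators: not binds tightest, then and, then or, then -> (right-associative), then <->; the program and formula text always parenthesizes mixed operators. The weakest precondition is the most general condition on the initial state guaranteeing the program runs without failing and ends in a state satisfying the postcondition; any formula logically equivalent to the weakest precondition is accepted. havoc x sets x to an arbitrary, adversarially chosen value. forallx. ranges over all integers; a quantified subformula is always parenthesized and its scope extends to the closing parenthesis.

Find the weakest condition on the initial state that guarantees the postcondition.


Working backward. After the program, the postcondition c != 5 and 2*c + 4 != -1 must hold; in canonical form it is c != 5 and 2*c != -5.
Before havoc p: c != 5 and 2*c != -5
Before skip: c != 5 and 2*c != -5
Before c := 2*c - 1: 2*c != 6 and 4*c != -3
Answer: WP = 2*c != 6 and 4*c != -3


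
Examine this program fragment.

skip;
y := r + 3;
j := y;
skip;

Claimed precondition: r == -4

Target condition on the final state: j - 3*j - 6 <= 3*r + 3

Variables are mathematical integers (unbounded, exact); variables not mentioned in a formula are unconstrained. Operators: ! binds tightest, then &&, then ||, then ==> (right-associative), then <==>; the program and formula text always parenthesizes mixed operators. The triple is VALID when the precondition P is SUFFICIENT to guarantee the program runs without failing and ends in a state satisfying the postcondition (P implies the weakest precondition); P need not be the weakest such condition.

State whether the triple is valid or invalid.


Working backward. After the program, the postcondition j - 3*j - 6 <= 3*r + 3 must hold; in canonical form it is 2*j + 3*r >= -9.
Before skip: 2*j + 3*r >= -9
Before j := y: 3*r + 2*y >= -9
Before y := r + 3: 5*r >= -15
Before skip: 5*r >= -15
The weakest precondition is 5*r >= -15.
Check whether r == -4 implies it.
Countermodel: at the initial state r = -4, the precondition holds but the weakest precondition fails.
Answer: invalid


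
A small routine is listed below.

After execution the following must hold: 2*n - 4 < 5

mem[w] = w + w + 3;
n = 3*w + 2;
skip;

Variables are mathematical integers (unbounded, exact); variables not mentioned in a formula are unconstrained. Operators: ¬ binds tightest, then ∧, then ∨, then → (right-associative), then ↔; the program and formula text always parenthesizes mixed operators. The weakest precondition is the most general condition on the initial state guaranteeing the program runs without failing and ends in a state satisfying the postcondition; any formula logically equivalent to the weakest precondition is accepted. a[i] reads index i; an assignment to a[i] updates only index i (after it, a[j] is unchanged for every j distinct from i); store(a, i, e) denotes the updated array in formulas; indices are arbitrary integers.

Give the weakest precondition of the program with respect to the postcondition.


Working backward. After the program, the postcondition 2*n - 4 < 5 must hold; in canonical form it is 2*n < 9.
Before skip: 2*n < 9
Before n := 3*w + 2: 6*w < 5
Before mem[w] := w + w + 3: 6*w < 5
Answer: WP = 6*w < 5


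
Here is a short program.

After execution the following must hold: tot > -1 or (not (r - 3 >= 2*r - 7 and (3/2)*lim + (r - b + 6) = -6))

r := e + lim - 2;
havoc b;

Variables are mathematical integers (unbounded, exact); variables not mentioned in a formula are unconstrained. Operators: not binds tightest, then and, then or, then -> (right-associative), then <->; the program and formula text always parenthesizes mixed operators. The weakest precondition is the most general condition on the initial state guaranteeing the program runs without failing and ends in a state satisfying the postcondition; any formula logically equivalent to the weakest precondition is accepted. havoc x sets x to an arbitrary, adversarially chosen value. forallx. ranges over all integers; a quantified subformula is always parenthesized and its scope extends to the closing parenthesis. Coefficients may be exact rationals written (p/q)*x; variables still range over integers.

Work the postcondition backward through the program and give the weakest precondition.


Working backward. After the program, the postcondition tot > -1 or (not (r - 3 >= 2*r - 7 and (3/2)*lim + (r - b + 6) = -6)) must hold; in canonical form it is tot > -1 or (not (r <= 4 and (3/2)*lim + r = b - 12)).
Before havoc b: forall b_1. (tot > -1 or (not (r <= 4 and (3/2)*lim + r = b_1 - 12)))
Before r := e + lim - 2: forall b_1. (tot > -1 or (not (e + lim <= 6 and e + (5/2)*lim = b_1 - 10)))
Answer: WP = forall b_1. (tot > -1 or (not (e + lim <= 6 and e + (5/2)*lim = b_1 - 10)))


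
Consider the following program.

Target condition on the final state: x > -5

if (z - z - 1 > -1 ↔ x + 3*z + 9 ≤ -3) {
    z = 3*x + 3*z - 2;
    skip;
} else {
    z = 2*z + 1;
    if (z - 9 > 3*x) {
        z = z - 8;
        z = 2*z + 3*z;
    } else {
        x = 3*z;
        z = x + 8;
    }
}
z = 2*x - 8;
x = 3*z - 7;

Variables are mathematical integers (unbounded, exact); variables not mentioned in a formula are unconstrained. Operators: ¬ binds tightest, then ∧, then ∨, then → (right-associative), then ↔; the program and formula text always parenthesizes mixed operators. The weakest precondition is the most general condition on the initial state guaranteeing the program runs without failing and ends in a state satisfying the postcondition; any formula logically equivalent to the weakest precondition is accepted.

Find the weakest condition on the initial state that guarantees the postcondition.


Working backward. After the program, x > -5 must hold.
Before x := 3*z - 7: 3*z > 2
Before z := 2*x - 8: 6*x > 26
Then branch requires 6*x > 26; else branch requires (2*z > 3*x + 8 → 6*x > 26) ∧ ((¬(2*z > 3*x + 8)) → 36*z > 8).
Before the if: ((¬(x + 3*z ≤ -12)) → 6*x > 26) ∧ (x + 3*z ≤ -12 → ((2*z > 3*x + 8 → 6*x > 26) ∧ ((¬(2*z > 3*x + 8)) → 36*z > 8)))
Answer: WP = ((¬(x + 3*z ≤ -12)) → 6*x > 26) ∧ (x + 3*z ≤ -12 → ((2*z > 3*x + 8 → 6*x > 26) ∧ ((¬(2*z > 3*x + 8)) → 36*z > 8)))


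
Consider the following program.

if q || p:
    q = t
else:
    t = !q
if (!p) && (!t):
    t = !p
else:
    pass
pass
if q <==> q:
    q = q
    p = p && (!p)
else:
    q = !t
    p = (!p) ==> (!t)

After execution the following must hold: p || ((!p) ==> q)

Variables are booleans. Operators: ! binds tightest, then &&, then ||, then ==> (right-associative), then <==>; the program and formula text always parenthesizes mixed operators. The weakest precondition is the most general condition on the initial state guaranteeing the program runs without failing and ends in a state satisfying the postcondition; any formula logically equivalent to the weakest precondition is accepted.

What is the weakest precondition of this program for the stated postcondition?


Working backward. After the program, p || ((!p) ==> q) must hold.
Then branch requires q; else branch requires ((!p) ==> (!t)) || ((!((!p) ==> (!t))) ==> (!t)).
Before the if: q
Before skip: q
Then branch requires q; else branch requires q.
Before the if: (((!p) && (!t)) ==> q) && ((!((!p) && (!t))) ==> q)
Then branch requires (((!p) && (!t)) ==> t) && ((!((!p) && (!t))) ==> t); else branch requires (((!p) && q) ==> q) && ((!((!p) && q)) ==> q).
Before the if: ((q || p) ==> ((((!p) && (!t)) ==> t) && ((!((!p) && (!t))) ==> t))) && ((!(q || p)) ==> ((((!p) && q) ==> q) && ((!((!p) && q)) ==> q)))
Answer: WP = ((q || p) ==> ((((!p) && (!t)) ==> t) && ((!((!p) && (!t))) ==> t))) && ((!(q || p)) ==> ((((!p) && q) ==> q) && ((!((!p) && q)) ==> q)))


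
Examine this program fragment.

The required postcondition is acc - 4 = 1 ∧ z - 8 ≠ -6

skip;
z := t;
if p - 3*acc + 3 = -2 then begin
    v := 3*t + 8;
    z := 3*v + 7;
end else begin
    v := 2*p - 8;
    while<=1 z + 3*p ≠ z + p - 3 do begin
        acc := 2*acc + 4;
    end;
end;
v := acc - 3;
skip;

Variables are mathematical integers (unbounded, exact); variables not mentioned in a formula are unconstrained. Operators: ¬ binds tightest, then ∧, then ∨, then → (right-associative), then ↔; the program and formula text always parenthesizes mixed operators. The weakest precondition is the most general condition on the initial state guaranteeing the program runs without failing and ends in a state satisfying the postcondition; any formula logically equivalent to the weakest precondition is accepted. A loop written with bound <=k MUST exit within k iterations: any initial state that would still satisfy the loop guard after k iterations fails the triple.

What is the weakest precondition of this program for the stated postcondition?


Working backward. After the program, the postcondition acc - 4 = 1 ∧ z - 8 ≠ -6 must hold; in canonical form it is acc = 5 ∧ z ≠ 2.
Before skip: acc = 5 ∧ z ≠ 2
Before v := acc - 3: acc = 5 ∧ z ≠ 2
Then branch requires acc = 5 ∧ 9*t ≠ -29; else branch requires (2*p ≠ -3 → ((¬(2*p ≠ -3)) ∧ 2*acc = 1 ∧ z ≠ 2)) ∧ ((¬(2*p ≠ -3)) → (acc = 5 ∧ z ≠ 2)).
Before the if: (p = 3*acc - 5 → (acc = 5 ∧ 9*t ≠ -29)) ∧ ((¬(p = 3*acc - 5)) → ((2*p ≠ -3 → ((¬(2*p ≠ -3)) ∧ 2*acc = 1 ∧ z ≠ 2)) ∧ ((¬(2*p ≠ -3)) → (acc = 5 ∧ z ≠ 2))))
Before z := t: (p = 3*acc - 5 → (acc = 5 ∧ 9*t ≠ -29)) ∧ ((¬(p = 3*acc - 5)) → ((2*p ≠ -3 → ((¬(2*p ≠ -3)) ∧ 2*acc = 1 ∧ t ≠ 2)) ∧ ((¬(2*p ≠ -3)) → (acc = 5 ∧ t ≠ 2))))
Before skip: (p = 3*acc - 5 → (acc = 5 ∧ 9*t ≠ -29)) ∧ ((¬(p = 3*acc - 5)) → ((2*p ≠ -3 → ((¬(2*p ≠ -3)) ∧ 2*acc = 1 ∧ t ≠ 2)) ∧ ((¬(2*p ≠ -3)) → (acc = 5 ∧ t ≠ 2))))
Answer: WP = (p = 3*acc - 5 → (acc = 5 ∧ 9*t ≠ -29)) ∧ ((¬(p = 3*acc - 5)) → ((2*p ≠ -3 → ((¬(2*p ≠ -3)) ∧ 2*acc = 1 ∧ t ≠ 2)) ∧ ((¬(2*p ≠ -3)) → (acc = 5 ∧ t ≠ 2))))


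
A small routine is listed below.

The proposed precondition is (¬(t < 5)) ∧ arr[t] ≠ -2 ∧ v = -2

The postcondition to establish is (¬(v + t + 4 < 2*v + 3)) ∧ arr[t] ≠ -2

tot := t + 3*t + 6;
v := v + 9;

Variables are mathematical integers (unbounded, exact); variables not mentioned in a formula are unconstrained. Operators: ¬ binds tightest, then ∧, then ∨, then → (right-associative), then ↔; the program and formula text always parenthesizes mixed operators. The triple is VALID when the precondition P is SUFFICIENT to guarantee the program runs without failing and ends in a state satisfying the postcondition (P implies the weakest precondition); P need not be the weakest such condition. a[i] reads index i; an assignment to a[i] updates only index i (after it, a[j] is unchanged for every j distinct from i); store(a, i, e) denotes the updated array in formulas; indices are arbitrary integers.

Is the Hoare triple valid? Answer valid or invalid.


Working backward. After the program, the postcondition (¬(v + t + 4 < 2*v + 3)) ∧ arr[t] ≠ -2 must hold; in canonical form it is (¬(t < v - 1)) ∧ arr[t] ≠ -2.
Before v := v + 9: (¬(t < v + 8)) ∧ arr[t] ≠ -2
Before tot := t + 3*t + 6: (¬(t < v + 8)) ∧ arr[t] ≠ -2
The weakest precondition is (¬(t < v + 8)) ∧ arr[t] ≠ -2.
Check whether (¬(t < 5)) ∧ arr[t] ≠ -2 ∧ v = -2 implies it.
Countermodel: at the initial state arr = {[5] = -1, elsewhere -1}, t = 5, v = -2, the precondition holds but the weakest precondition fails.
Answer: invalid


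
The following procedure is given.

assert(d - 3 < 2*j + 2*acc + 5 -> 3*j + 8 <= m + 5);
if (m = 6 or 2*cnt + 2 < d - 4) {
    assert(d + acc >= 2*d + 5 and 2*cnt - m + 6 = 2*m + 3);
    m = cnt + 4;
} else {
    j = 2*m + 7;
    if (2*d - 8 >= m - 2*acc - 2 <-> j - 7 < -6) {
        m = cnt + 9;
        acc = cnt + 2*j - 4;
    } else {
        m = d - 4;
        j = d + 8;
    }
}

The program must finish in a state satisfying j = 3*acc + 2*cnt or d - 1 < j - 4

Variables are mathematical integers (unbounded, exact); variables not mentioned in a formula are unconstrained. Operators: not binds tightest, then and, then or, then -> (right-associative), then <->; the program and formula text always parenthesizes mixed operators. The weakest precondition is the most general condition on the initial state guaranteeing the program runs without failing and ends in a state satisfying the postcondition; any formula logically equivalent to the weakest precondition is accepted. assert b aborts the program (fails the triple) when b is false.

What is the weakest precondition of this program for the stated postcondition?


Working backward. After the program, the postcondition j = 3*acc + 2*cnt or d - 1 < j - 4 must hold; in canonical form it is j = 3*acc + 2*cnt or d < j - 3.
Then branch requires acc >= d + 5 and 2*cnt = 3*m - 3 and (j = 3*acc + 2*cnt or d < j - 3); else branch requires (2*acc + 2*d >= m + 6 <-> 2*m < -6) -> (5*cnt + 10*m = -23 or d < 2*m + 4).
Before the if: ((m = 6 or 2*cnt < d - 6) -> (acc >= d + 5 and 2*cnt = 3*m - 3 and (j = 3*acc + 2*cnt or d < j - 3))) and ((not (m = 6 or 2*cnt < d - 6)) -> ((2*acc + 2*d >= m + 6 <-> 2*m < -6) -> (5*cnt + 10*m = -23 or d < 2*m + 4)))
Before assert d - 3 < 2*j + 2*acc + 5 -> 3*j + 8 <= m + 5: (d < 2*acc + 2*j + 8 -> 3*j <= m - 3) and ((m = 6 or 2*cnt < d - 6) -> (acc >= d + 5 and 2*cnt = 3*m - 3 and (j = 3*acc + 2*cnt or d < j - 3))) and ((not (m = 6 or 2*cnt < d - 6)) -> ((2*acc + 2*d >= m + 6 <-> 2*m < -6) -> (5*cnt + 10*m = -23 or d < 2*m + 4)))
Answer: WP = (d < 2*acc + 2*j + 8 -> 3*j <= m - 3) and ((m = 6 or 2*cnt < d - 6) -> (acc >= d + 5 and 2*cnt = 3*m - 3 and (j = 3*acc + 2*cnt or d < j - 3))) and ((not (m = 6 or 2*cnt < d - 6)) -> ((2*acc + 2*d >= m + 6 <-> 2*m < -6) -> (5*cnt + 10*m = -23 or d < 2*m + 4)))


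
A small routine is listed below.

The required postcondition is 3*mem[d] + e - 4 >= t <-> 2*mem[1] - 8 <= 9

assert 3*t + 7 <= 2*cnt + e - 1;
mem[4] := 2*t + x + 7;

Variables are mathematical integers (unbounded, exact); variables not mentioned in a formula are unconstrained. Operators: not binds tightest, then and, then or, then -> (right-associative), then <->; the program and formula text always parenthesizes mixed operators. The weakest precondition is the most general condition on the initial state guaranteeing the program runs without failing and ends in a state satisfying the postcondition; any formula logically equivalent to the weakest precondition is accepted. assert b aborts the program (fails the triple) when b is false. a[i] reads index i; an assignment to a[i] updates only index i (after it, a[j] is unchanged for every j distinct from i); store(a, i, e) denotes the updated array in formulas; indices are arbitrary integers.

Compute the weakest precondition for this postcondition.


Working backward. After the program, the postcondition 3*mem[d] + e - 4 >= t <-> 2*mem[1] - 8 <= 9 must hold; in canonical form it is 3*mem[d] + e >= t + 4 <-> 2*mem[1] <= 17.
Before mem[4] := 2*t + x + 7: 3*store(mem, 4, 2*t + x + 7)[d] + e >= t + 4 <-> 2*mem[1] <= 17
Before assert 3*t + 7 <= 2*cnt + e - 1: 3*t <= 2*cnt + e - 8 and (3*store(mem, 4, 2*t + x + 7)[d] + e >= t + 4 <-> 2*mem[1] <= 17)
Answer: WP = 3*t <= 2*cnt + e - 8 and (3*store(mem, 4, 2*t + x + 7)[d] + e >= t + 4 <-> 2*mem[1] <= 17)


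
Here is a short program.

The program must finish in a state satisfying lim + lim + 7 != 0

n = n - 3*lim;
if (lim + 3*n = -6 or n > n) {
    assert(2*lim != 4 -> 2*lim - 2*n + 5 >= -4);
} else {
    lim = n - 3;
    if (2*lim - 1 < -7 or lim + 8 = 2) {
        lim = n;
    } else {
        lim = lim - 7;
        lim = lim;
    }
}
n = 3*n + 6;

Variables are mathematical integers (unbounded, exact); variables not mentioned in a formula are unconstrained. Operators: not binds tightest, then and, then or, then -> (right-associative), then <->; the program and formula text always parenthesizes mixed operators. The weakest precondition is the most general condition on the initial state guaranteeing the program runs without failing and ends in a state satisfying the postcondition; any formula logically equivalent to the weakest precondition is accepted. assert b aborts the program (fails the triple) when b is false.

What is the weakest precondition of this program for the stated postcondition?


Working backward. After the program, the postcondition lim + lim + 7 != 0 must hold; in canonical form it is 2*lim != -7.
Before n := 3*n + 6: 2*lim != -7
Then branch requires (2*lim != 4 -> 2*lim >= 2*n - 9) and 2*lim != -7; else branch requires ((2*n < 0 or n = -3) -> 2*n != -7) and ((not (2*n < 0 or n = -3)) -> 2*n != 13).
Before the if: (lim + 3*n = -6 -> ((2*lim != 4 -> 2*lim >= 2*n - 9) and 2*lim != -7)) and ((not (lim + 3*n = -6)) -> (((2*n < 0 or n = -3) -> 2*n != -7) and ((not (2*n < 0 or n = -3)) -> 2*n != 13)))
Before n := n - 3*lim: (3*n = 8*lim - 6 -> ((2*lim != 4 -> 8*lim >= 2*n - 9) and 2*lim != -7)) and ((not (3*n = 8*lim - 6)) -> (((2*n < 6*lim or n = 3*lim - 3) -> 2*n != 6*lim - 7) and ((not (2*n < 6*lim or n = 3*lim - 3)) -> 2*n != 6*lim + 13)))
Answer: WP = (3*n = 8*lim - 6 -> ((2*lim != 4 -> 8*lim >= 2*n - 9) and 2*lim != -7)) and ((not (3*n = 8*lim - 6)) -> (((2*n < 6*lim or n = 3*lim - 3) -> 2*n != 6*lim - 7) and ((not (2*n < 6*lim or n = 3*lim - 3)) -> 2*n != 6*lim + 13)))
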